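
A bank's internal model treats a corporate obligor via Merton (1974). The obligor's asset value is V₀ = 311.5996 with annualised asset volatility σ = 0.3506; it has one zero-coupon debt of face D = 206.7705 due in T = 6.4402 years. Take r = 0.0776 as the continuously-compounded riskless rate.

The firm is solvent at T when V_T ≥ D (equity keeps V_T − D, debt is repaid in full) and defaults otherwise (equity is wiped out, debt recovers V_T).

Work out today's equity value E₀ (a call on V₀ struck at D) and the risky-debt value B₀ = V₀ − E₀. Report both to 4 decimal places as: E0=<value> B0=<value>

E0=199.3346 B0=112.2650

Equity is a call on the firm's assets struck at D = 206.7705:
d₁ = [ln(V₀/D) + (r + σ²/2)T] / (σ√T)
   = [ln(311.5996/206.7705) + (0.0776 + 0.5·0.3506²)·6.4402] / (0.3506·√6.4402)
   = [0.410110 + 0.895575] / 0.889737 = 1.467496
d₂ = d₁ − σ√T = 1.467496 − 0.889737 = 0.577759
N(d₁) = 0.928879,  N(d₂) = 0.718286,  e^(−rT) = 0.606677
E₀ = V₀·N(d₁) − D·e^(−rT)·N(d₂)
   = 311.5996·0.928879 − 206.7705·0.606677·0.718286 = 199.334560
B₀ = V₀ − E₀ = 311.5996 − 199.334560 = 112.265040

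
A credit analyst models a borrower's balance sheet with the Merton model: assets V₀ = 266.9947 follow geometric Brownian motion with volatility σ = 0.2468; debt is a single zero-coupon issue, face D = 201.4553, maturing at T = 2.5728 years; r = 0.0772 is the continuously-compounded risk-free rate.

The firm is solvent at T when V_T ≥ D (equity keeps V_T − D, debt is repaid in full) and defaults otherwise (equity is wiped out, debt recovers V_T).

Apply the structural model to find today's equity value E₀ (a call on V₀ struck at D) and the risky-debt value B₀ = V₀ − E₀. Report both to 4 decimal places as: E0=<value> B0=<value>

E0=106.3082 B0=160.6865

With assets at 266.9947 and a single debt payment of 201.4553 at 2.5728 years:
d₁ = [ln(V₀/D) + (r + σ²/2)T] / (σ√T)
   = [ln(266.9947/201.4553) + (0.0772 + 0.5·0.2468²)·2.5728] / (0.2468·√2.5728)
   = [0.281661 + 0.276975] / 0.395866 = 1.411176
d₂ = d₁ − σ√T = 1.411176 − 0.395866 = 1.015310
N(d₁) = 0.920904,  N(d₂) = 0.845021,  e^(−rT) = 0.819861
E₀ = V₀·N(d₁) − D·e^(−rT)·N(d₂)
   = 266.9947·0.920904 − 201.4553·0.819861·0.845021 = 106.308169
B₀ = V₀ − E₀ = 266.9947 − 106.308169 = 160.686531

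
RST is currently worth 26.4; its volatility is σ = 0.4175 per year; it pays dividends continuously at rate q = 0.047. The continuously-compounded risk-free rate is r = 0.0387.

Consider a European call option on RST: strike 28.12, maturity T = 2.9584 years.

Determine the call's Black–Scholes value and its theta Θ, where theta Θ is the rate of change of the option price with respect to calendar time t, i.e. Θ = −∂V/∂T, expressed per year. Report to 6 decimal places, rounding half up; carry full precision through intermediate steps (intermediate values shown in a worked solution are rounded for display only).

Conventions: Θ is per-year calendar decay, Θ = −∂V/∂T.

σ√T = 0.4175·√2.9584 = 0.718100
d₁ = (ln(S/K) + (r−q+σ²/2)T) / (σ√T) = (ln(26.4/28.12) + (0.0387−0.047+0.4175²/2)·2.9584) / 0.718100 = (-0.063117 + 0.233279) / 0.718100 = 0.236961
d₂ = d₁ − σ√T = 0.236961 − 0.718100 = -0.481139
e^{−rT} = 0.891821
e^{−qT} = 0.870189
N(d₁) = 0.593657,  N(d₂) = 0.315209
Call price V = S·e^{−qT}·N(d₁) − K·e^{−rT}·N(d₂) = 13.638069 − 7.904812 = 5.733257
φ(d₁) = (1/√(2π))·e^{−d₁²/2} = 0.387898
Θ = −S·e^{−qT}·φ(d₁)·σ/(2√T) + q·S·e^{−qT}·N(d₁) − r·K·e^{−rT}·N(d₂) = −1.081515 + 0.640989 − 0.305916 = -0.746442

price = 5.733257
Θ = -0.746442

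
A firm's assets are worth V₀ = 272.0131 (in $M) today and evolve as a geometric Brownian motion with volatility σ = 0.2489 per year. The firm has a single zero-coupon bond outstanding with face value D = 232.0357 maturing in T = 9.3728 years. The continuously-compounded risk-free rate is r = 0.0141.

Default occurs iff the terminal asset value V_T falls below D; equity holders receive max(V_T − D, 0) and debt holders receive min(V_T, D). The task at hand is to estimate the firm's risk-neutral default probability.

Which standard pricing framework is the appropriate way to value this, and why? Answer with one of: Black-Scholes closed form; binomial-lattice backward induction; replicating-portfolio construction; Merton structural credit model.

framework: Merton structural credit model

Key observation: the asked-for credit quantity lives on the firm's capital structure — asset value, asset volatility, debt face 232.0357 — which is the structural model's domain.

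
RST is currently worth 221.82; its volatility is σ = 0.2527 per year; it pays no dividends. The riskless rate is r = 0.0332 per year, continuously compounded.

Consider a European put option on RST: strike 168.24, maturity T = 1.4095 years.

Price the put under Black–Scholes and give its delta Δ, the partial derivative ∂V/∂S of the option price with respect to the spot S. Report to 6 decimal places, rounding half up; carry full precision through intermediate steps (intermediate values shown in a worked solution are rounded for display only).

σ√T = 0.2527·√1.4095 = 0.300011
d₁ = (ln(S/K) + (r+σ²/2)T) / (σ√T) = (ln(221.82/168.24) + (0.0332+0.2527²/2)·1.4095) / 0.300011 = (0.276475 + 0.091799) / 0.300011 = 1.227532
d₂ = d₁ − σ√T = 1.227532 − 0.300011 = 0.927520
e^{−rT} = 0.954283
N(−d₁) = 0.109811,  N(−d₂) = 0.176828
Put price V = K·e^{−rT}·N(−d₂) − S·N(−d₁) = 28.389507 − 24.358365 = 4.031143
Δ = −N(−d₁) = -0.109811

price = 4.031143
Δ = -0.109811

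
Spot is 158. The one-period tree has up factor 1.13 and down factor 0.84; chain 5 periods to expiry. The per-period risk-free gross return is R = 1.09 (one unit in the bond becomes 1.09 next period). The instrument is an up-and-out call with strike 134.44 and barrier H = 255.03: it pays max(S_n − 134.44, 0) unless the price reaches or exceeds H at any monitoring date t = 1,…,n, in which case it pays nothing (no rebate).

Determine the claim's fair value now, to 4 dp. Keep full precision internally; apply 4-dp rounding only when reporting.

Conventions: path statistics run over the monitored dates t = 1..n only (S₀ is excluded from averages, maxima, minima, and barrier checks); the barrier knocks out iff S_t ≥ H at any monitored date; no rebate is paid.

With p* = (R−d)/(u−d) = 0.8621, sum probability × payoff across the paths and divide by R^5.
Enumerate all 2^5 = 32 price paths (U = up ×1.13, D = down ×0.84); each path with k up-moves has probability p*^k·(1−p*)^(5−k).
DDDDD: M=132.7200, payoff=0.0000, prob=0.000050
UDDDD: M=178.5400, payoff=0.0000, prob=0.000312
DUDDD: M=149.9736, payoff=0.0000, prob=0.000312
UUDDD: M=201.7502, payoff=0.0000, prob=0.001950
DDUDD: M=132.7200, payoff=0.0000, prob=0.000312
UDUDD: M=178.5400, payoff=0.0000, prob=0.001950
DUUDD: M=169.4702, payoff=0.0000, prob=0.001950
UUUDD: M=227.9777, payoff=26.4211, prob=0.012188
DDDUD: M=132.7200, payoff=0.0000, prob=0.000312
UDDUD: M=178.5400, payoff=0.0000, prob=0.001950
DUDUD: M=149.9736, payoff=0.0000, prob=0.001950
UUDUD: M=201.7502, payoff=26.4211, prob=0.012188
DDUUD: M=142.3549, payoff=0.0000, prob=0.001950
UDUUD: M=191.5013, payoff=26.4211, prob=0.012188
DUUUD: M=191.5013, payoff=26.4211, prob=0.012188
UUUUD: M=257.6148, payoff=0.0000, prob=0.076178
DDDDU: M=132.7200, payoff=0.0000, prob=0.000312
UDDDU: M=178.5400, payoff=0.0000, prob=0.001950
DUDDU: M=149.9736, payoff=0.0000, prob=0.001950
UUDDU: M=201.7502, payoff=26.4211, prob=0.012188
DDUDU: M=132.7200, payoff=0.0000, prob=0.001950
UDUDU: M=178.5400, payoff=26.4211, prob=0.012188
DUUDU: M=169.4702, payoff=26.4211, prob=0.012188
UUUDU: M=227.9777, payoff=81.9565, prob=0.076178
DDDUU: M=132.7200, payoff=0.0000, prob=0.001950
UDDUU: M=178.5400, payoff=26.4211, prob=0.012188
DUDUU: M=160.8611, payoff=26.4211, prob=0.012188
UUDUU: M=216.3965, payoff=81.9565, prob=0.076178
DDUUU: M=160.8611, payoff=26.4211, prob=0.012188
UDUUU: M=216.3965, payoff=81.9565, prob=0.076178
DUUUU: M=216.3965, payoff=81.9565, prob=0.076178
UUUUU: M=291.1048, payoff=0.0000, prob=0.476113
Price = Σ prob·payoff / R^5 = 28.193475 / 1.538624 = 18.3238

price = 18.3238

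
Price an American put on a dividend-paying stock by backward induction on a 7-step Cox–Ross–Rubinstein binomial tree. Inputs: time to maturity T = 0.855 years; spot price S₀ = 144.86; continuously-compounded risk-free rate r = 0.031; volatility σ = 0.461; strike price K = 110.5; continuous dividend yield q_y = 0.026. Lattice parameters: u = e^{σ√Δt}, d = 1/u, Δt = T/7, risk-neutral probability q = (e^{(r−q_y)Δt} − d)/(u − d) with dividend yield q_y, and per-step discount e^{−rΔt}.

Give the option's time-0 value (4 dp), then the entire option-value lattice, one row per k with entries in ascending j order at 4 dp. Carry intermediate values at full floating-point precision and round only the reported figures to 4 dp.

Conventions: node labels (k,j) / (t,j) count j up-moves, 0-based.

Δt=0.12214, u=1.17482, d=0.85119, q=0.46170, disc=e^(-rΔt)=0.99622
k=7 terminal: V=max(K-S,0) → 63.6025 45.7720 21.1623 0.0000 0.0000 0.0000 0.0000 0.0000
k=6: j=0 S=55.0962 intr=55.4038 cont=55.1609 V=55.4038[EX]; j=1 S=76.0438 intr=34.4562 cont=34.2797 V=34.4562[EX]; j=2 S=104.9557 intr=5.5443 cont=11.3487 V=11.3487[hold]; j=3 S=144.8600 intr=0.0000 cont=0.0000 V=0.0000[hold]; j=4 S=199.9359 intr=0.0000 cont=0.0000 V=0.0000[hold]; j=5 S=275.9518 intr=0.0000 cont=0.0000 V=0.0000[hold]; j=6 S=380.8690 intr=0.0000 cont=0.0000 V=0.0000[hold]
k=5: j=0 S=64.7280 intr=45.7720 cont=45.5596 V=45.7720[EX]; j=1 S=89.3377 intr=21.1623 cont=23.6977 V=23.6977[hold]; j=2 S=123.3040 intr=0.0000 cont=6.0860 V=6.0860[hold]; j=3 S=170.1844 intr=0.0000 cont=0.0000 V=0.0000[hold]; j=4 S=234.8887 intr=0.0000 cont=0.0000 V=0.0000[hold]; j=5 S=324.1936 intr=0.0000 cont=0.0000 V=0.0000[hold]
k=4: j=0 S=76.0438 intr=34.4562 cont=35.4459 V=35.4459[hold]; j=1 S=104.9557 intr=5.5443 cont=15.5076 V=15.5076[hold]; j=2 S=144.8600 intr=0.0000 cont=3.2637 V=3.2637[hold]; j=3 S=199.9359 intr=0.0000 cont=0.0000 V=0.0000[hold]; j=4 S=275.9518 intr=0.0000 cont=0.0000 V=0.0000[hold]
k=3: j=0 S=89.3377 intr=21.1623 cont=26.1413 V=26.1413[hold]; j=1 S=123.3040 intr=0.0000 cont=9.8174 V=9.8174[hold]; j=2 S=170.1844 intr=0.0000 cont=1.7502 V=1.7502[hold]; j=3 S=234.8887 intr=0.0000 cont=0.0000 V=0.0000[hold]
k=2: j=0 S=104.9557 intr=5.5443 cont=18.5343 V=18.5343[hold]; j=1 S=144.8600 intr=0.0000 cont=6.0698 V=6.0698[hold]; j=2 S=199.9359 intr=0.0000 cont=0.9386 V=0.9386[hold]
k=1: j=0 S=123.3040 intr=0.0000 cont=12.7312 V=12.7312[hold]; j=1 S=170.1844 intr=0.0000 cont=3.6868 V=3.6868[hold]
k=0: j=0 S=144.8600 intr=0.0000 cont=8.5231 V=8.5231[hold]

price = 8.5231
tree:
8.5231
12.7312 3.6868
18.5343 6.0698 0.9386
26.1413 9.8174 1.7502 0.0000
35.4459 15.5076 3.2637 0.0000 0.0000
45.7720 23.6977 6.0860 0.0000 0.0000 0.0000
55.4038 34.4562 11.3487 0.0000 0.0000 0.0000 0.0000
63.6025 45.7720 21.1623 0.0000 0.0000 0.0000 0.0000 0.0000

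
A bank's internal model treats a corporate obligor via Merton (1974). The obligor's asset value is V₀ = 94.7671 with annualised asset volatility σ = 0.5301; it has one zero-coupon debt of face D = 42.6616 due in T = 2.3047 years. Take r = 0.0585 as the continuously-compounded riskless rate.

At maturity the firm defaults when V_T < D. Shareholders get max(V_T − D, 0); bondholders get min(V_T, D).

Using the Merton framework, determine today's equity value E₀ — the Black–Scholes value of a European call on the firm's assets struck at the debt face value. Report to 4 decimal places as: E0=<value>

With assets at 94.7671 and a single debt payment of 42.6616 at 2.3047 years:
d₁ = [ln(V₀/D) + (r + σ²/2)T] / (σ√T)
   = [ln(94.7671/42.6616) + (0.0585 + 0.5·0.5301²)·2.3047] / (0.5301·√2.3047)
   = [0.798123 + 0.458642] / 0.804757 = 1.561670
d₂ = d₁ − σ√T = 1.561670 − 0.804757 = 0.756912
N(d₁) = 0.940817,  N(d₂) = 0.775449,  e^(−rT) = 0.873869
E₀ = V₀·N(d₁) − D·e^(−rT)·N(d₂)
   = 94.7671·0.940817 − 42.6616·0.873869·0.775449 = 60.249277

E0=60.2493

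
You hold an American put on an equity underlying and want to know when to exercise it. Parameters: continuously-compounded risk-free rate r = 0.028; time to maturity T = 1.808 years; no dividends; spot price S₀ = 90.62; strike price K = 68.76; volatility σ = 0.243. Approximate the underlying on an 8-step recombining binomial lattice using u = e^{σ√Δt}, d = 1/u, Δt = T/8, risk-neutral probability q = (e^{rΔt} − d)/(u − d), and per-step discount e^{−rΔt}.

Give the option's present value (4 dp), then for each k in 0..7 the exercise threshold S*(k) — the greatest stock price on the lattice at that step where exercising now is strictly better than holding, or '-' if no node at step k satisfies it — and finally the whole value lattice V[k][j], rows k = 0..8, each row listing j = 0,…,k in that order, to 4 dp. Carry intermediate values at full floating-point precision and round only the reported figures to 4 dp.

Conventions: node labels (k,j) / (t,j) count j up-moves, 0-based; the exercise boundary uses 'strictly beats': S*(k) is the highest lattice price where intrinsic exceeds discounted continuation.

params: Δt=0.22600 u=1.12246 d=0.89090 q=0.49857 e^(-rΔt)=0.99369
t_8 payoffs: 32.7964 23.4490 11.6721 0.0000 0.0000 0.0000 0.0000 0.0000 0.0000
t_7: node(7,0) S=40.3677 payoff=28.3923 vs cont=27.9586 → 28.3923 [stop]  node(7,1) S=50.8597 payoff=17.9003 vs cont=17.4666 → 17.9003 [stop]  node(7,2) S=64.0787 payoff=4.6813 vs cont=5.8159 → 5.8159 [wait]  node(7,3) S=80.7335 payoff=0.0000 vs cont=0.0000 → 0.0000 [wait]  node(7,4) S=101.7171 payoff=0.0000 vs cont=0.0000 → 0.0000 [wait]  node(7,5) S=128.1546 payoff=0.0000 vs cont=0.0000 → 0.0000 [wait]  node(7,6) S=161.4635 payoff=0.0000 vs cont=0.0000 → 0.0000 [wait]  node(7,7) S=203.4298 payoff=0.0000 vs cont=0.0000 → 0.0000 [wait]  ⇒ S*(7)=50.8597
t_6: node(6,0) S=45.3110 payoff=23.4490 vs cont=23.0153 → 23.4490 [stop]  node(6,1) S=57.0879 payoff=11.6721 vs cont=11.8005 → 11.8005 [wait]  node(6,2) S=71.9257 payoff=0.0000 vs cont=2.8979 → 2.8979 [wait]  node(6,3) S=90.6200 payoff=0.0000 vs cont=0.0000 → 0.0000 [wait]  node(6,4) S=114.1732 payoff=0.0000 vs cont=0.0000 → 0.0000 [wait]  node(6,5) S=143.8482 payoff=0.0000 vs cont=0.0000 → 0.0000 [wait]  node(6,6) S=181.2360 payoff=0.0000 vs cont=0.0000 → 0.0000 [wait]  ⇒ S*(6)=45.3110
t_5: node(5,0) S=50.8597 payoff=17.9003 vs cont=17.5302 → 17.9003 [stop]  node(5,1) S=64.0787 payoff=4.6813 vs cont=7.3155 → 7.3155 [wait]  node(5,2) S=80.7335 payoff=0.0000 vs cont=1.4439 → 1.4439 [wait]  node(5,3) S=101.7171 payoff=0.0000 vs cont=0.0000 → 0.0000 [wait]  node(5,4) S=128.1546 payoff=0.0000 vs cont=0.0000 → 0.0000 [wait]  node(5,5) S=161.4635 payoff=0.0000 vs cont=0.0000 → 0.0000 [wait]  ⇒ S*(5)=50.8597
t_4: node(4,0) S=57.0879 payoff=11.6721 vs cont=12.5435 → 12.5435 [wait]  node(4,1) S=71.9257 payoff=0.0000 vs cont=4.3605 → 4.3605 [wait]  node(4,2) S=90.6200 payoff=0.0000 vs cont=0.7195 → 0.7195 [wait]  node(4,3) S=114.1732 payoff=0.0000 vs cont=0.0000 → 0.0000 [wait]  node(4,4) S=143.8482 payoff=0.0000 vs cont=0.0000 → 0.0000 [wait]  ⇒ S*(4)=-
t_3: node(3,0) S=64.0787 payoff=4.6813 vs cont=8.4103 → 8.4103 [wait]  node(3,1) S=80.7335 payoff=0.0000 vs cont=2.5291 → 2.5291 [wait]  node(3,2) S=101.7171 payoff=0.0000 vs cont=0.3585 → 0.3585 [wait]  node(3,3) S=128.1546 payoff=0.0000 vs cont=0.0000 → 0.0000 [wait]  ⇒ S*(3)=-
t_2: node(2,0) S=71.9257 payoff=0.0000 vs cont=5.4436 → 5.4436 [wait]  node(2,1) S=90.6200 payoff=0.0000 vs cont=1.4378 → 1.4378 [wait]  node(2,2) S=114.1732 payoff=0.0000 vs cont=0.1786 → 0.1786 [wait]  ⇒ S*(2)=-
t_1: node(1,0) S=80.7335 payoff=0.0000 vs cont=3.4247 → 3.4247 [wait]  node(1,1) S=101.7171 payoff=0.0000 vs cont=0.8049 → 0.8049 [wait]  ⇒ S*(1)=-
t_0: node(0,0) S=90.6200 payoff=0.0000 vs cont=2.1052 → 2.1052 [wait]  ⇒ S*(0)=-

price = 2.1052
boundary = - - - - - 50.8597 45.3110 50.8597
tree:
2.1052
3.4247 0.8049
5.4436 1.4378 0.1786
8.4103 2.5291 0.3585 0.0000
12.5435 4.3605 0.7195 0.0000 0.0000
17.9003 7.3155 1.4439 0.0000 0.0000 0.0000
23.4490 11.8005 2.8979 0.0000 0.0000 0.0000 0.0000
28.3923 17.9003 5.8159 0.0000 0.0000 0.0000 0.0000 0.0000
32.7964 23.4490 11.6721 0.0000 0.0000 0.0000 0.0000 0.0000 0.0000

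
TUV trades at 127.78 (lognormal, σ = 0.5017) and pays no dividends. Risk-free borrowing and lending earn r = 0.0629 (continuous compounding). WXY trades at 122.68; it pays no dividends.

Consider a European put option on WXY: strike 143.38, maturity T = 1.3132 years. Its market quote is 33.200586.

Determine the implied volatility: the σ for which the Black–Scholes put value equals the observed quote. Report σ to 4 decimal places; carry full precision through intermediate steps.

At σ = 0.4926 the Black–Scholes value reproduces the quote:
σ√T = 0.4926·√1.3132 = 0.564495
d₁ = (ln(S/K) + (r+σ²/2)T) / (σ√T) = (ln(122.68/143.38) + (0.0629+0.4926²/2)·1.3132) / 0.564495 = (-0.155919 + 0.241927) / 0.564495 = 0.152363
d₂ = d₁ − σ√T = 0.152363 − 0.564495 = -0.412131
e^{−rT} = 0.920719
N(−d₁) = 0.439450,  N(−d₂) = 0.659878
V = K·e^{−rT}·N(−d₂) − S·N(−d₁) = 87.112335 − 53.911749 = 33.200586 (the quoted price), and the Black–Scholes price is strictly increasing in σ, so σ is unique

sigma = 0.4926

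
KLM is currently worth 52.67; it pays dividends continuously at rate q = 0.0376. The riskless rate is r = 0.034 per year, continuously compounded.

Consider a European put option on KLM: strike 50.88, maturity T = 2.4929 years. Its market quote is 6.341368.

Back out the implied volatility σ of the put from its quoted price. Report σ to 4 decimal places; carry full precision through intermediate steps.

At σ = 0.2337 the Black–Scholes value reproduces the quote:
σ√T = 0.2337·√2.4929 = 0.368987
d₁ = (ln(S/K) + (r−q+σ²/2)T) / (σ√T) = (ln(52.67/50.88) + (0.034−0.0376+0.2337²/2)·2.4929) / 0.368987 = (0.034576 + 0.059101) / 0.368987 = 0.253877
d₂ = d₁ − σ√T = 0.253877 − 0.368987 = -0.115110
e^{−rT} = 0.918734
e^{−qT} = 0.910526
N(−d₁) = 0.399795,  N(−d₂) = 0.545821
V = K·e^{−rT}·N(−d₂) − S·e^{−qT}·N(−d₁) = 25.514504 − 19.173137 = 6.341368 (matching the quote); vega is positive throughout, so no other σ reproduces this price

sigma = 0.2337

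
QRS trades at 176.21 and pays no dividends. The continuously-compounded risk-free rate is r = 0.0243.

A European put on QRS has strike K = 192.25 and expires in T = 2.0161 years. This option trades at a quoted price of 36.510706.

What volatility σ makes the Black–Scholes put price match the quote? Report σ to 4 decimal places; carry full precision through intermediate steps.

At σ = 0.3270 the Black–Scholes value reproduces the quote:
σ√T = 0.327·√2.0161 = 0.464305
d₁ = (ln(S/K) + (r+σ²/2)T) / (σ√T) = (ln(176.21/192.25) + (0.0243+0.327²/2)·2.0161) / 0.464305 = (-0.087120 + 0.156781) / 0.464305 = 0.150032
d₂ = d₁ − σ√T = 0.150032 − 0.464305 = -0.314273
e^{−rT} = 0.952189
N(−d₁) = 0.440370,  N(−d₂) = 0.623343
V = K·e^{−rT}·N(−d₂) − S·N(−d₁) = 114.108220 − 77.597514 = 36.510706 (the quoted price), and the Black–Scholes price is strictly increasing in σ, so σ is unique

sigma = 0.3270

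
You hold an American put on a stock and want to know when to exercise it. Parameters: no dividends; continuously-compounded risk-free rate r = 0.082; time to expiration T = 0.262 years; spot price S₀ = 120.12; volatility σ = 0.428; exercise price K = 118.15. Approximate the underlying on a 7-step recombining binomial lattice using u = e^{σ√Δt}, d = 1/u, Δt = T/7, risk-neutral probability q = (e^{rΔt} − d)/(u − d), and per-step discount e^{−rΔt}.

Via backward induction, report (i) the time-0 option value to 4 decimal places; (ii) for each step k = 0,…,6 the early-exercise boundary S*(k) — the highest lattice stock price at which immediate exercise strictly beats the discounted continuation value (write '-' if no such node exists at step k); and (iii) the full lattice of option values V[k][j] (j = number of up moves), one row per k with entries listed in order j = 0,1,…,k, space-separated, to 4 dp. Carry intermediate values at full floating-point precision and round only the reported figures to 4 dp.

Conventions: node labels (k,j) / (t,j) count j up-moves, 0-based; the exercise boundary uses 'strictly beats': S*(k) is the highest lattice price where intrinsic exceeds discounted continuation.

price = 8.7471
boundary = - - - - 86.2526 93.6985 101.7873
tree:
8.7471
12.7656 4.7480
18.0355 7.5290 1.9723
24.5250 11.6014 3.4680 0.4758
31.8974 17.2404 5.9852 0.9504 0.0000
38.7517 24.4515 10.0736 1.8985 0.0000 0.0000
45.0613 31.8974 16.3627 3.7924 0.0000 0.0000 0.0000
50.8695 38.7517 24.4515 7.5756 0.0000 0.0000 0.0000 0.0000

Δt=0.03743  u=1.08633  d=0.92053  q=0.49785  discount=0.99694
step 7 (expiry): payoffs max(K−S,0) = 50.8695 38.7517 24.4515 7.5756 0.0000 0.0000 0.0000 0.0000
step 6: (k=6,j=0): S=73.0887, K−S=45.0613, hold=44.6992 ⇒ V=45.0613 exercise | (k=6,j=1): S=86.2526, K−S=31.8974, hold=31.5354 ⇒ V=31.8974 exercise | (k=6,j=2): S=101.7873, K−S=16.3627, hold=16.0006 ⇒ V=16.3627 exercise | (k=6,j=3): S=120.1200, K−S=0.0000, hold=3.7924 ⇒ V=3.7924 continue | (k=6,j=4): S=141.7545, K−S=0.0000, hold=0.0000 ⇒ V=0.0000 continue | (k=6,j=5): S=167.2856, K−S=0.0000, hold=0.0000 ⇒ V=0.0000 continue | (k=6,j=6): S=197.4151, K−S=0.0000, hold=0.0000 ⇒ V=0.0000 continue  boundary S*=101.7873
step 5: (k=5,j=0): S=79.3983, K−S=38.7517, hold=38.3896 ⇒ V=38.7517 exercise | (k=5,j=1): S=93.6985, K−S=24.4515, hold=24.0894 ⇒ V=24.4515 exercise | (k=5,j=2): S=110.5744, K−S=7.5756, hold=10.0736 ⇒ V=10.0736 continue | (k=5,j=3): S=130.4897, K−S=0.0000, hold=1.8985 ⇒ V=1.8985 continue | (k=5,j=4): S=153.9919, K−S=0.0000, hold=0.0000 ⇒ V=0.0000 continue | (k=5,j=5): S=181.7270, K−S=0.0000, hold=0.0000 ⇒ V=0.0000 continue  boundary S*=93.6985
step 4: (k=4,j=0): S=86.2526, K−S=31.8974, hold=31.5354 ⇒ V=31.8974 exercise | (k=4,j=1): S=101.7873, K−S=16.3627, hold=17.2404 ⇒ V=17.2404 continue | (k=4,j=2): S=120.1200, K−S=0.0000, hold=5.9852 ⇒ V=5.9852 continue | (k=4,j=3): S=141.7545, K−S=0.0000, hold=0.9504 ⇒ V=0.9504 continue | (k=4,j=4): S=167.2856, K−S=0.0000, hold=0.0000 ⇒ V=0.0000 continue  boundary S*=86.2526
step 3: (k=3,j=0): S=93.6985, K−S=24.4515, hold=24.5250 ⇒ V=24.5250 continue | (k=3,j=1): S=110.5744, K−S=7.5756, hold=11.6014 ⇒ V=11.6014 continue | (k=3,j=2): S=130.4897, K−S=0.0000, hold=3.4680 ⇒ V=3.4680 continue | (k=3,j=3): S=153.9919, K−S=0.0000, hold=0.4758 ⇒ V=0.4758 continue  boundary S*=-
step 2: (k=2,j=0): S=101.7873, K−S=16.3627, hold=18.0355 ⇒ V=18.0355 continue | (k=2,j=1): S=120.1200, K−S=0.0000, hold=7.5290 ⇒ V=7.5290 continue | (k=2,j=2): S=141.7545, K−S=0.0000, hold=1.9723 ⇒ V=1.9723 continue  boundary S*=-
step 1: (k=1,j=0): S=110.5744, K−S=7.5756, hold=12.7656 ⇒ V=12.7656 continue | (k=1,j=1): S=130.4897, K−S=0.0000, hold=4.7480 ⇒ V=4.7480 continue  boundary S*=-
step 0: (k=0,j=0): S=120.1200, K−S=0.0000, hold=8.7471 ⇒ V=8.7471 continue  boundary S*=-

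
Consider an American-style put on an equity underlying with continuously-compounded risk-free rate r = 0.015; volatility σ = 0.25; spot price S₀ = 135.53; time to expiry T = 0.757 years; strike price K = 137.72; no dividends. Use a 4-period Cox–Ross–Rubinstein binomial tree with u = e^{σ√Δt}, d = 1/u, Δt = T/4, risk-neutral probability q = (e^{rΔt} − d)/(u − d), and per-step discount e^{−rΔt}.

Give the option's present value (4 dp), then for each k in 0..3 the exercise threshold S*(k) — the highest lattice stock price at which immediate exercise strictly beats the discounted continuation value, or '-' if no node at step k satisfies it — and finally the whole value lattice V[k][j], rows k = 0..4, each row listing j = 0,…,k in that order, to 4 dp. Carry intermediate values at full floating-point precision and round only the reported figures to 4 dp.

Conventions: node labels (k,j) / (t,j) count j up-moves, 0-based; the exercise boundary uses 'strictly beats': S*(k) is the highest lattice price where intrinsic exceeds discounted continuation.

params: Δt=0.18925 u=1.11489 d=0.89695 q=0.48588 e^(-rΔt)=0.99717
t_4 payoffs: 49.9987 28.6839 2.1900 0.0000 0.0000
t_3: node(3,0) S=97.7997 payoff=39.9203 vs cont=39.5299 → 39.9203 [stop]  node(3,1) S=121.5634 payoff=16.1566 vs cont=15.7662 → 16.1566 [stop]  node(3,2) S=151.1013 payoff=0.0000 vs cont=1.1227 → 1.1227 [wait]  node(3,3) S=187.8163 payoff=0.0000 vs cont=0.0000 → 0.0000 [wait]  ⇒ S*(3)=121.5634
t_2: node(2,0) S=109.0361 payoff=28.6839 vs cont=28.2935 → 28.6839 [stop]  node(2,1) S=135.5300 payoff=2.1900 vs cont=8.8268 → 8.8268 [wait]  node(2,2) S=168.4615 payoff=0.0000 vs cont=0.5756 → 0.5756 [wait]  ⇒ S*(2)=109.0361
t_1: node(1,0) S=121.5634 payoff=16.1566 vs cont=18.9818 → 18.9818 [wait]  node(1,1) S=151.1013 payoff=0.0000 vs cont=4.8041 → 4.8041 [wait]  ⇒ S*(1)=-
t_0: node(0,0) S=135.5300 payoff=2.1900 vs cont=12.0588 → 12.0588 [wait]  ⇒ S*(0)=-

price = 12.0588
boundary = - - 109.0361 121.5634
tree:
12.0588
18.9818 4.8041
28.6839 8.8268 0.5756
39.9203 16.1566 1.1227 0.0000
49.9987 28.6839 2.1900 0.0000 0.0000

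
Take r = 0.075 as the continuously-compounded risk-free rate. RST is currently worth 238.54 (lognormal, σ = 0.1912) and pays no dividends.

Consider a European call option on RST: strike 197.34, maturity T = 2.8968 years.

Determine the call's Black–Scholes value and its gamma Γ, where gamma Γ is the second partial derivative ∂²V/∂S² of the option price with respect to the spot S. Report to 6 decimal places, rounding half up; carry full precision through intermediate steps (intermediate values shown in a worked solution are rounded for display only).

σ√T = 0.1912·√2.8968 = 0.325422
d₁ = (ln(S/K) + (r+σ²/2)T) / (σ√T) = (ln(238.54/197.34) + (0.075+0.1912²/2)·2.8968) / 0.325422 = (0.189609 + 0.270210) / 0.325422 = 1.412991
d₂ = d₁ − σ√T = 1.412991 − 0.325422 = 1.087569
e^{−rT} = 0.804721
N(d₁) = 0.921171,  N(d₂) = 0.861607
Call price V = S·N(d₁) − K·e^{−rT}·N(d₂) = 219.736094 − 136.826329 = 82.909765
φ(d₁) = (1/√(2π))·e^{−d₁²/2} = 0.147016
Γ = φ(d₁) / (S·σ·√T) = 0.001894

price = 82.909765
Γ = 0.001894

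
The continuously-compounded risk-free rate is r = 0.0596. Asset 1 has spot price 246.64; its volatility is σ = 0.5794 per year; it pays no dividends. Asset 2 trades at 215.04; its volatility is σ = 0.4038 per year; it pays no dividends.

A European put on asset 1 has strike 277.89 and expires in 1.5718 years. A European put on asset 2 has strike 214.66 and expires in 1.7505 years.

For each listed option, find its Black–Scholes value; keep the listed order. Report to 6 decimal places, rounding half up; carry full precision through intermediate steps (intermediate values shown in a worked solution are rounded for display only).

price(asset 1 put K=277.89) = 74.082857
price(asset 2 put K=214.66) = 33.014985

[asset 1 put K=277.89]
σ√T = 0.5794·√1.5718 = 0.726402
d₁ = (ln(S/K) + (r+σ²/2)T) / (σ√T) = (ln(246.64/277.89) + (0.0596+0.5794²/2)·1.5718) / 0.726402 = (-0.119296 + 0.357509) / 0.726402 = 0.327936
d₂ = d₁ − σ√T = 0.327936 − 0.726402 = -0.398466
e^{−rT} = 0.910575
N(−d₁) = 0.371480,  N(−d₂) = 0.654857
price = K·e^{−rT}·N(−d₂) − S·N(−d₁) = 165.704646 − 91.621789 = 74.082857
[asset 2 put K=214.66]
σ√T = 0.4038·√1.7505 = 0.534253
d₁ = (ln(S/K) + (r+σ²/2)T) / (σ√T) = (ln(215.04/214.66) + (0.0596+0.4038²/2)·1.7505) / 0.534253 = (0.001769 + 0.247043) / 0.534253 = 0.465719
d₂ = d₁ − σ√T = 0.465719 − 0.534253 = -0.068535
e^{−rT} = 0.900928
N(−d₁) = 0.320708,  N(−d₂) = 0.527320
price = K·e^{−rT}·N(−d₂) − S·N(−d₁) = 101.980121 − 68.965137 = 33.014985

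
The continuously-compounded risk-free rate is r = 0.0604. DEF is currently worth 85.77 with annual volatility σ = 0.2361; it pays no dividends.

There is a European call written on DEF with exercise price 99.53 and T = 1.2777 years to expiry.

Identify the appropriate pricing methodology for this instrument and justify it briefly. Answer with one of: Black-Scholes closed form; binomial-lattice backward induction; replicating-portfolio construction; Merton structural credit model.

framework: Black-Scholes closed form

Key observation: the instrument is a plain European call (strike 99.53) on a lognormal asset; the exact continuous-time formula applies directly.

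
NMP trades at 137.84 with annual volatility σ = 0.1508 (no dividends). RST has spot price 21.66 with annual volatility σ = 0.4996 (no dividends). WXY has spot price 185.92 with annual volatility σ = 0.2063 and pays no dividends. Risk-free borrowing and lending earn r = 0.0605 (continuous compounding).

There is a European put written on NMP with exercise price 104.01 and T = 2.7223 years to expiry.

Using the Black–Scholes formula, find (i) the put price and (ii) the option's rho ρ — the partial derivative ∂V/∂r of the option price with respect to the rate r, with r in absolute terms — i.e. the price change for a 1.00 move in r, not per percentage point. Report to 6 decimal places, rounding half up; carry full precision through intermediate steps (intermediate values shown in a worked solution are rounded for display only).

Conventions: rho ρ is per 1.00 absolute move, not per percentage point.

price = 0.395532
ρ = -11.412921

σ√T = 0.1508·√2.7223 = 0.248811
d₁ = (ln(S/K) + (r+σ²/2)T) / (σ√T) = (ln(137.84/104.01) + (0.0605+0.1508²/2)·2.7223) / 0.248811 = (0.281607 + 0.195653) / 0.248811 = 1.918160
d₂ = d₁ − σ√T = 1.918160 − 0.248811 = 1.669349
e^{−rT} = 0.848149
N(−d₁) = 0.027545,  N(−d₂) = 0.047524
Put price V = K·e^{−rT}·N(−d₂) − S·N(−d₁) = 4.192382 − 3.796850 = 0.395532
ρ = −K·T·e^{−rT}·N(−d₂) = -11.412921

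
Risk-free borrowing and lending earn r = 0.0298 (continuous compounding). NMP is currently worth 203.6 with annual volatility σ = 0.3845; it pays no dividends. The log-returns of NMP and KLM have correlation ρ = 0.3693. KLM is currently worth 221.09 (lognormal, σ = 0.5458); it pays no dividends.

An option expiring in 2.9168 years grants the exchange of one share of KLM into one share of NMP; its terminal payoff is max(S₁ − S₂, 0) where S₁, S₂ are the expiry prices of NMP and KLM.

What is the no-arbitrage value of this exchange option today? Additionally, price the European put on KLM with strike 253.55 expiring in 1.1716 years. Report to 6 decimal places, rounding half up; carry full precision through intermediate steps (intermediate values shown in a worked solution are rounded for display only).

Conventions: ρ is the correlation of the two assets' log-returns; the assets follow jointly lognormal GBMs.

exchange price = 66.875362
price(KLM put K=253.55) = 66.781642

σ_eff = √(σ₁² + σ₂² − 2ρσ₁σ₂) = √(0.3845² + 0.5458² − 2·0.3693·0.3845·0.5458) = 0.539199
d₁ = (ln(S₁/S₂) + (q₂ − q₁ + σ_eff²/2)T) / (σ_eff√T) = (ln(203.6/221.09) + (0.0 − 0.0 + 0.145368)·2.9168) / 0.920878 = 0.370946
d₂ = d₁ − σ_eff√T = 0.370946 − 0.920878 = -0.549933
N(d₁) = 0.644661,  N(d₂) = 0.291183
V = S₁·e^{−q₁T}·N(d₁) − S₂·e^{−q₂T}·N(d₂) = 131.252974 − 64.377612 = 66.875362
[vanilla: KLM put K=253.55]
σ√T = 0.5458·√1.1716 = 0.590777
d₁ = (ln(S/K) + (r+σ²/2)T) / (σ√T) = (ln(221.09/253.55) + (0.0298+0.5458²/2)·1.1716) / 0.590777 = (-0.136991 + 0.209422) / 0.590777 = 0.122603
d₂ = d₁ − σ√T = 0.122603 − 0.590777 = -0.468174
e^{−rT} = 0.965689
N(−d₁) = 0.451211,  N(−d₂) = 0.680170
price = K·e^{−rT}·N(−d₂) − S·N(−d₁) = 166.539830 − 99.758188 = 66.781642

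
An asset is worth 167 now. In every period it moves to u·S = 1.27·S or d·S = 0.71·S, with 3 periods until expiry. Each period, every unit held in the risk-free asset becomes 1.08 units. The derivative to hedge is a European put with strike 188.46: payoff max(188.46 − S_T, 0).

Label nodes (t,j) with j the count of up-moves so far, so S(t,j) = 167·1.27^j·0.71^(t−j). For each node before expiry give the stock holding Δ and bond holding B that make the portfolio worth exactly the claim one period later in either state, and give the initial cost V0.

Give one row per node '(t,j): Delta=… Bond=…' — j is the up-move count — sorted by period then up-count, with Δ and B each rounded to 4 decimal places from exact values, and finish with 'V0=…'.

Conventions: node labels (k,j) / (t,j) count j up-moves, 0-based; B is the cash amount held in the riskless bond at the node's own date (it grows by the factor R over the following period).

(0,0): Delta=-0.3849 Bond=83.0411
(1,0): Delta=-0.9744 Bond=159.5764
(1,1): Delta=-0.2157 Bond=53.7939
(2,0): Delta=-1.0000 Bond=174.5000
(2,1): Delta=-0.9670 Bond=171.2346
(2,2): Delta=0.0000 Bond=0.0000
V0=18.7604

Arbitrage-free pricing uses the up-move probability p* = (R−d)/(u−d) = 0.6607, discounting each step at R = 1.08.
At maturity the claim pays: V(3,0)=128.6889, V(3,1)=81.5454, V(3,2)=0.0000, V(3,3)=0.0000
  t=2,j=0: stock 84.1847 → up 106.9146 (V=81.5454), down 59.7711 (V=128.6889). Price 90.3153; hedge Δ=-1.0000, bond B=174.5000.
  t=2,j=1: stock 150.5839 → up 191.2416 (V=0.0000), down 106.9146 (V=81.5454). Price 25.6178; hedge Δ=-0.9670, bond B=171.2346.
  t=2,j=2: stock 269.3543 → up 342.0800 (V=0.0000), down 191.2416 (V=0.0000). Price 0.0000; hedge Δ=0.0000, bond B=0.0000.
  t=1,j=0: stock 118.5700 → up 150.5839 (V=25.6178), down 84.1847 (V=90.3153). Price 44.0451; hedge Δ=-0.9744, bond B=159.5764.
  t=1,j=1: stock 212.0900 → up 269.3543 (V=0.0000), down 150.5839 (V=25.6178). Price 8.0479; hedge Δ=-0.2157, bond B=53.7939.
  t=0,j=0: stock 167.0000 → up 212.0900 (V=8.0479), down 118.5700 (V=44.0451). Price 18.7604; hedge Δ=-0.3849, bond B=83.0411.
Check: Δ(0,0)·S0 + B(0,0) = 18.7604 = V0.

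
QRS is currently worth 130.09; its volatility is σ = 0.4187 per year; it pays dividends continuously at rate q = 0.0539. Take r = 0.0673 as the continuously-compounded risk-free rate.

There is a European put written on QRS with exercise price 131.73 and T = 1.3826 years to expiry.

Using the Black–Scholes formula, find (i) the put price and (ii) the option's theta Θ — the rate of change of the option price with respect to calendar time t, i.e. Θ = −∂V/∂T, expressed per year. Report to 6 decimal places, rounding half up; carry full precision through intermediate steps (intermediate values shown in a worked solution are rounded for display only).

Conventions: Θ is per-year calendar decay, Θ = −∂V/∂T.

σ√T = 0.4187·√1.3826 = 0.492324
d₁ = (ln(S/K) + (r−q+σ²/2)T) / (σ√T) = (ln(130.09/131.73) + (0.0673−0.0539+0.4187²/2)·1.3826) / 0.492324 = (-0.012528 + 0.139718) / 0.492324 = 0.258347
d₂ = d₁ − σ√T = 0.258347 − 0.492324 = -0.233977
e^{−rT} = 0.911149
e^{−qT} = 0.928187
N(−d₁) = 0.398069,  N(−d₂) = 0.592499
Put price V = K·e^{−rT}·N(−d₂) − S·e^{−qT}·N(−d₁) = 71.115027 − 48.066031 = 23.048996
φ(d₁) = (1/√(2π))·e^{−d₁²/2} = 0.385849
Θ = −S·e^{−qT}·φ(d₁)·σ/(2√T) − q·S·e^{−qT}·N(−d₁) + r·K·e^{−rT}·N(−d₂) = −8.295088 − 2.590759 + 4.786041 = -6.099806

price = 23.048996
Θ = -6.099806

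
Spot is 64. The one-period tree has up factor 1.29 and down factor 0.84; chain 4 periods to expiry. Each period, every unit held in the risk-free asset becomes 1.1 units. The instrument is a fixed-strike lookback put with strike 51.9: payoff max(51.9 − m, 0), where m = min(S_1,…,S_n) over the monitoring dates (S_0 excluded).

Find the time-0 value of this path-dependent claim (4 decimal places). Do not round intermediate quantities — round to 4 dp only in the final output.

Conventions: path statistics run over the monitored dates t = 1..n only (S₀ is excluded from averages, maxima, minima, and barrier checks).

With p* = (R−d)/(u−d) = 0.5778, sum probability × payoff across the paths and divide by R^4.
Enumerate all 2^4 = 16 price paths (U = up ×1.29, D = down ×0.84); each path with k up-moves has probability p*^k·(1−p*)^(4−k).
DDDD: m=31.8638, payoff=20.0362, prob=0.031781
UDDD: m=48.9336, payoff=2.9664, prob=0.043489
DUDD: m=48.9336, payoff=2.9664, prob=0.043489
UUDD: m=75.1481, payoff=0.0000, prob=0.059512
DDUD: m=45.1584, payoff=6.7416, prob=0.043489
UDUD: m=69.3504, payoff=0.0000, prob=0.059512
DUUD: m=53.7600, payoff=0.0000, prob=0.059512
UUUD: m=82.5600, payoff=0.0000, prob=0.081437
DDDU: m=37.9331, payoff=13.9669, prob=0.043489
UDDU: m=58.2543, payoff=0.0000, prob=0.059512
DUDU: m=53.7600, payoff=0.0000, prob=0.059512
UUDU: m=82.5600, payoff=0.0000, prob=0.081437
DDUU: m=45.1584, payoff=6.7416, prob=0.059512
UDUU: m=69.3504, payoff=0.0000, prob=0.081437
DUUU: m=53.7600, payoff=0.0000, prob=0.081437
UUUU: m=82.5600, payoff=0.0000, prob=0.111441
Price = Σ prob·payoff / R^4 = 2.196586 / 1.464100 = 1.5003

price = 1.5003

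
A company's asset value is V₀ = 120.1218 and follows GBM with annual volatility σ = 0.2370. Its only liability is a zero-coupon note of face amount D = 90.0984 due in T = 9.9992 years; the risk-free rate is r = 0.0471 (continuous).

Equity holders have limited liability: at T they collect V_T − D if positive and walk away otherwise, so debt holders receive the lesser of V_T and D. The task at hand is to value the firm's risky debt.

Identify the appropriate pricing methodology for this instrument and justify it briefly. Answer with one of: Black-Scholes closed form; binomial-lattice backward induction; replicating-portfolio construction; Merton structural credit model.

Key observation: the data describe a firm's assets (V₀ = 120.1218, GBM) and a single zero-coupon debt of face 90.0984, so credit quantities follow from equity-as-call in the structural model.

framework: Merton structural credit model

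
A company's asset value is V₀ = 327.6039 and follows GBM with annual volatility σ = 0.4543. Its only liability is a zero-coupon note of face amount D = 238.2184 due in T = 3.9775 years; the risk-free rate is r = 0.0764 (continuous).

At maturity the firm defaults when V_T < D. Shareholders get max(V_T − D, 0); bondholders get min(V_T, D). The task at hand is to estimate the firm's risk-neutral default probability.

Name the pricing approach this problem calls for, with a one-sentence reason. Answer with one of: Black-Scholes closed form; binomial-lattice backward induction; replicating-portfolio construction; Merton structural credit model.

Key observation: with the firm-asset dynamics (V₀ = 327.6039) and a single zero-coupon liability of face 238.2184 given, debt value, spread, and default probability all derive from the option view of the balance sheet.

framework: Merton structural credit model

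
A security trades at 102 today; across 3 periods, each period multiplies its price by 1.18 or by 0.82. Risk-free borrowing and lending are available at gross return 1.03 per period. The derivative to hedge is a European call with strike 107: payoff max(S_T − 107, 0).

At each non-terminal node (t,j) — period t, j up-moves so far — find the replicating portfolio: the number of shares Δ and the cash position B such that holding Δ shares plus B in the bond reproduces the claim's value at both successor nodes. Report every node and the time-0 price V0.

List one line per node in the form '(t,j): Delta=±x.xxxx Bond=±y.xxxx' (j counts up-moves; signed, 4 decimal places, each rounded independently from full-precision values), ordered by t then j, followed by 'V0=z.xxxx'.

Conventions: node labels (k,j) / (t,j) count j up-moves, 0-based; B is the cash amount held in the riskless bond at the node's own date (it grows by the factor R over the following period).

(0,0): Delta=0.5647 Bond=-42.9061
(1,0): Delta=0.1779 Bond=-11.8484
(1,1): Delta=0.7566 Bond=-67.2968
(2,0): Delta=0.0000 Bond=0.0000
(2,1): Delta=0.2663 Bond=-20.9209
(2,2): Delta=1.0000 Bond=-103.8835
V0=14.6886

Arbitrage-free pricing uses the up-move probability p* = (R−d)/(u−d) = 0.5833, discounting each step at R = 1.03.
Terminal payoffs: V(3,0)=0.0000, V(3,1)=0.0000, V(3,2)=9.4603, V(3,3)=60.5893
  t=2,j=0: stock 68.5848 → up 80.9301 (V=0.0000), down 56.2395 (V=0.0000). Price 0.0000; hedge Δ=0.0000, bond B=0.0000.
  t=2,j=1: stock 98.6952 → up 116.4603 (V=9.4603), down 80.9301 (V=0.0000). Price 5.3578; hedge Δ=0.2663, bond B=-20.9209.
  t=2,j=2: stock 142.0248 → up 167.5893 (V=60.5893), down 116.4603 (V=9.4603). Price 38.1413; hedge Δ=1.0000, bond B=-103.8835.
  t=1,j=0: stock 83.6400 → up 98.6952 (V=5.3578), down 68.5848 (V=0.0000). Price 3.0344; hedge Δ=0.1779, bond B=-11.8484.
  t=1,j=1: stock 120.3600 → up 142.0248 (V=38.1413), down 98.6952 (V=5.3578). Price 23.7685; hedge Δ=0.7566, bond B=-67.2968.
  t=0,j=0: stock 102.0000 → up 120.3600 (V=23.7685), down 83.6400 (V=3.0344). Price 14.6886; hedge Δ=0.5647, bond B=-42.9061.
Verification: the root portfolio costs Δ(0,0)·S0 + B(0,0) = 14.6886, matching V0.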